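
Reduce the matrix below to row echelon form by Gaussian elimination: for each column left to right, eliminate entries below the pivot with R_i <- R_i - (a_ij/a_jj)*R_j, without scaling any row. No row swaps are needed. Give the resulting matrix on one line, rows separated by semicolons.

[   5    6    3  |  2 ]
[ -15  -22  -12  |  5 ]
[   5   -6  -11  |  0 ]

REF = [5 6 3 2; 0 -4 -3 11; 0 0 -5 -35]

Forward elimination:
R2 <- R2 - (-3)*R1:  [  0  -4  -3  11 ]
R3 <- R3 - (1)*R1:  [   0  -12  -14   -2 ]
R3 <- R3 - (3)*R2:  [   0    0   -5  -35 ]
Row echelon form:
[ 5   6   3  |    2 ]
[ 0  -4  -3  |   11 ]
[ 0   0  -5  |  -35 ]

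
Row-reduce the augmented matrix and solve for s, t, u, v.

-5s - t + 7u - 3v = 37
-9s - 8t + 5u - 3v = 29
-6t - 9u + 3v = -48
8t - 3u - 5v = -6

Forward elimination on [A|b]:
R2 <- R2 - (9/5)*R1:  [      0   -31/5   -38/5    12/5  -188/5 ]
R3 <- R3 - (30/31)*R2:  [       0        0   -51/31    21/31  -360/31 ]
R4 <- R4 - (-40/31)*R2:  [        0         0   -397/31    -59/31  -1690/31 ]
R4 <- R4 - (397/51)*R3:  [       0        0        0  -122/17   610/17 ]
Row echelon form:
[ -5     -1       7       -3  |       37 ]
[  0  -31/5   -38/5     12/5  |   -188/5 ]
[  0      0  -51/31    21/31  |  -360/31 ]
[  0      0       0  -122/17  |   610/17 ]
Back-substitution:
v = (610/17) / (-122/17) = -5
u = (-360/31 - (21/31)*(-5)) / (-51/31) = 5
t = (-188/5 - (-38/5)*(5) - (12/5)*(-5)) / (-31/5) = -2
s = (37 - (-1)*(-2) - (7)*(5) - (-3)*(-5)) / -5 = 3

(3, -2, 5, -5)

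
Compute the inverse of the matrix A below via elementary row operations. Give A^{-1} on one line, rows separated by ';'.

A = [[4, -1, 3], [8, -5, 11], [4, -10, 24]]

Gauss-Jordan on [A | I]:
R1 <- (1/4)*R1:  [    1  -1/4   3/4  |   1/4     0     0 ]
R2 <- R2 - (8)*R1:  [  0  -3   5  |  -2   1   0 ]
R3 <- R3 - (4)*R1:  [  0  -9  21  |  -1   0   1 ]
R2 <- (1/-3)*R2:  [    0     1  -5/3  |   2/3  -1/3     0 ]
R1 <- R1 - (-1/4)*R2:  [     1      0    1/3  |   5/12  -1/12      0 ]
R3 <- R3 - (-9)*R2:  [  0   0   6  |   5  -3   1 ]
R3 <- (1/6)*R3:  [    0     0     1  |   5/6  -1/2   1/6 ]
R1 <- R1 - (1/3)*R3:  [     1      0      0  |   5/36   1/12  -1/18 ]
R2 <- R2 - (-5/3)*R3:  [     0      1      0  |  37/18   -7/6   5/18 ]
Right block of [I | A^{-1}] is the inverse:
[  5/36  1/12  -1/18 ]
[ 37/18  -7/6   5/18 ]
[   5/6  -1/2    1/6 ]

inverse = [5/36 1/12 -1/18; 37/18 -7/6 5/18; 5/6 -1/2 1/6]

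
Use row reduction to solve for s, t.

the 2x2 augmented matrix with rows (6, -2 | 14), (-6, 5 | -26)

(1, -4)

Forward elimination on [A|b]:
R2 <- R2 - (-1)*R1:  [   0    3  -12 ]
Row echelon form:
[ 6  -2  |   14 ]
[ 0   3  |  -12 ]
Back-substitution:
t = (-12) / 3 = -4
s = (14 - (-2)*(-4)) / 6 = 1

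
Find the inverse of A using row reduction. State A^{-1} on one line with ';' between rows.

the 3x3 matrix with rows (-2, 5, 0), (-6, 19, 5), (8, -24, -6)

inverse = [3/4 15/4 25/8; 1/2 3/2 5/4; -1 -1 -1]

Gauss-Jordan on [A | I]:
R1 <- (1/-2)*R1:  [    1  -5/2     0  |  -1/2     0     0 ]
R2 <- R2 - (-6)*R1:  [  0   4   5  |  -3   1   0 ]
R3 <- R3 - (8)*R1:  [  0  -4  -6  |   4   0   1 ]
R2 <- (1/4)*R2:  [    0     1   5/4  |  -3/4   1/4     0 ]
R1 <- R1 - (-5/2)*R2:  [     1      0   25/8  |  -19/8    5/8      0 ]
R3 <- R3 - (-4)*R2:  [  0   0  -1  |   1   1   1 ]
R3 <- (1/-1)*R3:  [  0   0   1  |  -1  -1  -1 ]
R1 <- R1 - (25/8)*R3:  [    1     0     0  |   3/4  15/4  25/8 ]
R2 <- R2 - (5/4)*R3:  [   0    1    0  |  1/2  3/2  5/4 ]
Right block of [I | A^{-1}] is the inverse:
[ 3/4  15/4  25/8 ]
[ 1/2   3/2   5/4 ]
[  -1    -1    -1 ]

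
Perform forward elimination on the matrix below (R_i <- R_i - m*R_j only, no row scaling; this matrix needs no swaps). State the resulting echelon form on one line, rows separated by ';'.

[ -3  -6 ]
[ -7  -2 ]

REF = [-3 -6; 0 12]

Forward elimination:
R2 <- R2 - (7/3)*R1:  [  0  12 ]
Row echelon form:
[ -3  -6 ]
[  0  12 ]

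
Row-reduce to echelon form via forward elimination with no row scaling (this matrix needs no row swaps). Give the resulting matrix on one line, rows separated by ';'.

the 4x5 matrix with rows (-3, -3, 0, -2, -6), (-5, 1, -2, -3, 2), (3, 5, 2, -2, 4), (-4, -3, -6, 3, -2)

Forward elimination:
R2 <- R2 - (5/3)*R1:  [   0    6   -2  1/3   12 ]
R3 <- R3 - (-1)*R1:  [  0   2   2  -4  -2 ]
R4 <- R4 - (4/3)*R1:  [    0     1    -6  17/3     6 ]
R3 <- R3 - (1/3)*R2:  [     0      0    8/3  -37/9     -6 ]
R4 <- R4 - (1/6)*R2:  [      0       0   -17/3  101/18       4 ]
R4 <- R4 - (-17/8)*R3:  [     0      0      0  -25/8  -35/4 ]
Row echelon form:
[ -3  -3    0     -2     -6 ]
[  0   6   -2    1/3     12 ]
[  0   0  8/3  -37/9     -6 ]
[  0   0    0  -25/8  -35/4 ]

REF = [-3 -3 0 -2 -6; 0 6 -2 1/3 12; 0 0 8/3 -37/9 -6; 0 0 0 -25/8 -35/4]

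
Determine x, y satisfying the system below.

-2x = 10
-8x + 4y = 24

Forward elimination on [A|b]:
R2 <- R2 - (4)*R1:  [   0    4  -16 ]
Row echelon form:
[ -2  0  |   10 ]
[  0  4  |  -16 ]
Back-substitution:
y = (-16) / 4 = -4
x = (10) / -2 = -5

(-5, -4)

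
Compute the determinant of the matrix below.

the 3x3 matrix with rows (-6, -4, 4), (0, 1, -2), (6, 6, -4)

Forward elimination:
R3 <- R3 - (-1)*R1:  [ 0  2  0 ]
R3 <- R3 - (2)*R2:  [ 0  0  4 ]
Upper-triangular form:
[ -6  -4   4 ]
[  0   1  -2 ]
[  0   0   4 ]
det(A) = (-1)^0 * (-6) * (1) * (4) = -24  (0 row swaps -> sign +1)

det(A) = -24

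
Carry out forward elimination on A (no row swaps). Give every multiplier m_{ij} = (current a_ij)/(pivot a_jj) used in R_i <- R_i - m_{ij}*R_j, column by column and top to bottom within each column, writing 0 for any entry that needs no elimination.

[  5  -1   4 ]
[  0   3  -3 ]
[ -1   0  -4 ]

multipliers: 0, -1/5, -1/15

Forward elimination:
R2: entry in column 1 is already 0 -> m_{21} = 0 (no row operation needed)
R3 <- R3 - (-1/5)*R1:  [     0   -1/5  -16/5 ]
R3 <- R3 - (-1/15)*R2:  [     0      0  -17/5 ]
Multipliers (in order of application): m_{21} = 0, m_{31} = -1/5, m_{32} = -1/15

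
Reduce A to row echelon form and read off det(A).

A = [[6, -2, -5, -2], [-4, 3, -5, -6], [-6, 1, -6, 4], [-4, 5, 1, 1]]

det(A) = -2144

Forward elimination:
R2 <- R2 - (-2/3)*R1:  [     0    5/3  -25/3  -22/3 ]
R3 <- R3 - (-1)*R1:  [   0   -1  -11    2 ]
R4 <- R4 - (-2/3)*R1:  [    0  11/3  -7/3  -1/3 ]
R3 <- R3 - (-3/5)*R2:  [     0      0    -16  -12/5 ]
R4 <- R4 - (11/5)*R2:  [    0     0    16  79/5 ]
R4 <- R4 - (-1)*R3:  [    0     0     0  67/5 ]
Upper-triangular form:
[ 6   -2     -5     -2 ]
[ 0  5/3  -25/3  -22/3 ]
[ 0    0    -16  -12/5 ]
[ 0    0      0   67/5 ]
det(A) = (-1)^0 * (6) * (5/3) * (-16) * (67/5) = -2144  (0 row swaps -> sign +1)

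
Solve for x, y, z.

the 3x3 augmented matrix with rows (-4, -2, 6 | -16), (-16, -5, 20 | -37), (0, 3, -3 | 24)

(-3, 5, -3)

Forward elimination on [A|b]:
R2 <- R2 - (4)*R1:  [  0   3  -4  27 ]
R3 <- R3 - (1)*R2:  [  0   0   1  -3 ]
Row echelon form:
[ -4  -2   6  |  -16 ]
[  0   3  -4  |   27 ]
[  0   0   1  |   -3 ]
Back-substitution:
z = (-3) / 1 = -3
y = (27 - (-4)*(-3)) / 3 = 5
x = (-16 - (-2)*(5) - (6)*(-3)) / -4 = -3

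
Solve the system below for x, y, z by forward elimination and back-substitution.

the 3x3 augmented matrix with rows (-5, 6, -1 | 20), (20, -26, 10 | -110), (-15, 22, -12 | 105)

(-3, 0, -5)

Forward elimination on [A|b]:
R2 <- R2 - (-4)*R1:  [   0   -2    6  -30 ]
R3 <- R3 - (3)*R1:  [  0   4  -9  45 ]
R3 <- R3 - (-2)*R2:  [   0    0    3  -15 ]
Row echelon form:
[ -5   6  -1  |   20 ]
[  0  -2   6  |  -30 ]
[  0   0   3  |  -15 ]
Back-substitution:
z = (-15) / 3 = -5
y = (-30 - (6)*(-5)) / -2 = 0
x = (20 - (6)*(0) - (-1)*(-5)) / -5 = -3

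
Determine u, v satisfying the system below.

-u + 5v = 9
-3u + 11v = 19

Forward elimination on [A|b]:
R2 <- R2 - (3)*R1:  [  0  -4  -8 ]
Row echelon form:
[ -1   5  |   9 ]
[  0  -4  |  -8 ]
Back-substitution:
v = (-8) / -4 = 2
u = (9 - (5)*(2)) / -1 = 1

(1, 2)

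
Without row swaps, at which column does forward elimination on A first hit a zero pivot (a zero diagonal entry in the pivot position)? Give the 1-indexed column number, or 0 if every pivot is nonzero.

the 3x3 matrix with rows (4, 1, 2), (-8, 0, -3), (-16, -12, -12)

first zero-pivot column = 3

Naive forward elimination:
R2 <- R2 - (-2)*R1:  [ 0  2  1 ]
R3 <- R3 - (-4)*R1:  [  0  -8  -4 ]
R3 <- R3 - (-4)*R2:  [ 0  0  0 ]
Matrix at this point:
[ 4  1  2 ]
[ 0  2  1 ]
[ 0  0  0 ]
Pivot entry (3,3) in the last row is zero and there are no rows below to swap with -> zero pivot in column 3 (A is singular).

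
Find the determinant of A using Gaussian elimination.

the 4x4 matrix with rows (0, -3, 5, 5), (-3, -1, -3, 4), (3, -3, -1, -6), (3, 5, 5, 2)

Forward elimination:
R1 <-> R2   (pivot in column 1 was zero)
[ -3  -1  -3   4 ]
[  0  -3   5   5 ]
[  3  -3  -1  -6 ]
[  3   5   5   2 ]
R3 <- R3 - (-1)*R1:  [  0  -4  -4  -2 ]
R4 <- R4 - (-1)*R1:  [ 0  4  2  6 ]
R3 <- R3 - (4/3)*R2:  [     0      0  -32/3  -26/3 ]
R4 <- R4 - (-4/3)*R2:  [    0     0  26/3  38/3 ]
R4 <- R4 - (-13/16)*R3:  [    0     0     0  45/8 ]
Upper-triangular form:
[ -3  -1     -3      4 ]
[  0  -3      5      5 ]
[  0   0  -32/3  -26/3 ]
[  0   0      0   45/8 ]
det(A) = (-1)^1 * (-3) * (-3) * (-32/3) * (45/8) = 540  (1 row swap -> sign -1)

det(A) = 540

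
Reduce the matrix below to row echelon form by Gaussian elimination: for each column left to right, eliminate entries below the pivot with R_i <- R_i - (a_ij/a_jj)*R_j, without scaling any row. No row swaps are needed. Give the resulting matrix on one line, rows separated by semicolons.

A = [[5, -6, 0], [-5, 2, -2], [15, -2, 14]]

REF = [5 -6 0; 0 -4 -2; 0 0 6]

Forward elimination:
R2 <- R2 - (-1)*R1:  [  0  -4  -2 ]
R3 <- R3 - (3)*R1:  [  0  16  14 ]
R3 <- R3 - (-4)*R2:  [ 0  0  6 ]
Row echelon form:
[ 5  -6   0 ]
[ 0  -4  -2 ]
[ 0   0   6 ]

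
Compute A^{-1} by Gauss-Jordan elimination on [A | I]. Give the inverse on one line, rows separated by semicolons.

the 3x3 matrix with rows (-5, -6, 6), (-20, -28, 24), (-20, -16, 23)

Gauss-Jordan on [A | I]:
R1 <- (1/-5)*R1:  [    1   6/5  -6/5  |  -1/5     0     0 ]
R2 <- R2 - (-20)*R1:  [  0  -4   0  |  -4   1   0 ]
R3 <- R3 - (-20)*R1:  [  0   8  -1  |  -4   0   1 ]
R2 <- (1/-4)*R2:  [    0     1     0  |     1  -1/4     0 ]
R1 <- R1 - (6/5)*R2:  [    1     0  -6/5  |  -7/5  3/10     0 ]
R3 <- R3 - (8)*R2:  [   0    0   -1  |  -12    2    1 ]
R3 <- (1/-1)*R3:  [  0   0   1  |  12  -2  -1 ]
R1 <- R1 - (-6/5)*R3:  [      1       0       0  |      13  -21/10    -6/5 ]
Right block of [I | A^{-1}] is the inverse:
[ 13  -21/10  -6/5 ]
[  1    -1/4     0 ]
[ 12      -2    -1 ]

inverse = [13 -21/10 -6/5; 1 -1/4 0; 12 -2 -1]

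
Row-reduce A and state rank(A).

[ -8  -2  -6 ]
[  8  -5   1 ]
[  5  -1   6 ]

rank(A) = 3

Row reduction:
R2 <- R2 - (-1)*R1:  [  0  -7  -5 ]
R3 <- R3 - (-5/8)*R1:  [    0  -9/4   9/4 ]
R3 <- R3 - (9/28)*R2:  [    0     0  27/7 ]
Row echelon form:
[ -8  -2    -6 ]
[  0  -7    -5 ]
[  0   0  27/7 ]
Nonzero rows / pivot columns: 3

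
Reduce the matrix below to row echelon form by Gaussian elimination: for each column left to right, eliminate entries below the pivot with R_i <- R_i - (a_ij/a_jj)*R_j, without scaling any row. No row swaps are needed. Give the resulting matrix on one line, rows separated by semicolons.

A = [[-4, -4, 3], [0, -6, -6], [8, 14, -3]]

REF = [-4 -4 3; 0 -6 -6; 0 0 -3]

Forward elimination:
R3 <- R3 - (-2)*R1:  [ 0  6  3 ]
R3 <- R3 - (-1)*R2:  [  0   0  -3 ]
Row echelon form:
[ -4  -4   3 ]
[  0  -6  -6 ]
[  0   0  -3 ]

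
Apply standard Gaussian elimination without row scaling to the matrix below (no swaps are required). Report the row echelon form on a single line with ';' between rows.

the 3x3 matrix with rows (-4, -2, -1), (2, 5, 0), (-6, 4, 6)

REF = [-4 -2 -1; 0 4 -1/2; 0 0 67/8]

Forward elimination:
R2 <- R2 - (-1/2)*R1:  [    0     4  -1/2 ]
R3 <- R3 - (3/2)*R1:  [    0     7  15/2 ]
R3 <- R3 - (7/4)*R2:  [    0     0  67/8 ]
Row echelon form:
[ -4  -2    -1 ]
[  0   4  -1/2 ]
[  0   0  67/8 ]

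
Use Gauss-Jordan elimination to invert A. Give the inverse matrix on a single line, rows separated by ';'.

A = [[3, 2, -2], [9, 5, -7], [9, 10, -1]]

inverse = [-65/3 6 4/3; 18 -5 -1; -15 4 1]

Gauss-Jordan on [A | I]:
R1 <- (1/3)*R1:  [    1   2/3  -2/3  |   1/3     0     0 ]
R2 <- R2 - (9)*R1:  [  0  -1  -1  |  -3   1   0 ]
R3 <- R3 - (9)*R1:  [  0   4   5  |  -3   0   1 ]
R2 <- (1/-1)*R2:  [  0   1   1  |   3  -1   0 ]
R1 <- R1 - (2/3)*R2:  [    1     0  -4/3  |  -5/3   2/3     0 ]
R3 <- R3 - (4)*R2:  [   0    0    1  |  -15    4    1 ]
R1 <- R1 - (-4/3)*R3:  [     1      0      0  |  -65/3      6    4/3 ]
R2 <- R2 - (1)*R3:  [  0   1   0  |  18  -5  -1 ]
Right block of [I | A^{-1}] is the inverse:
[ -65/3   6  4/3 ]
[    18  -5   -1 ]
[   -15   4    1 ]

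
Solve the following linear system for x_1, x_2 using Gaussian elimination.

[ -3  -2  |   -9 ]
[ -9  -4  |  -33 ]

Forward elimination on [A|b]:
R2 <- R2 - (3)*R1:  [  0   2  -6 ]
Row echelon form:
[ -3  -2  |  -9 ]
[  0   2  |  -6 ]
Back-substitution:
x_2 = (-6) / 2 = -3
x_1 = (-9 - (-2)*(-3)) / -3 = 5

(5, -3)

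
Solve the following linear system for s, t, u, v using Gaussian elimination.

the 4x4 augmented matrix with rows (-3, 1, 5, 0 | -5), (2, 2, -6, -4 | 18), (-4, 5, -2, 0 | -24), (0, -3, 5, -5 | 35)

Forward elimination on [A|b]:
R2 <- R2 - (-2/3)*R1:  [    0   8/3  -8/3    -4  44/3 ]
R3 <- R3 - (4/3)*R1:  [     0   11/3  -26/3      0  -52/3 ]
R3 <- R3 - (11/8)*R2:  [     0      0     -5   11/2  -75/2 ]
R4 <- R4 - (-9/8)*R2:  [     0      0      2  -19/2  103/2 ]
R4 <- R4 - (-2/5)*R3:  [      0       0       0  -73/10    73/2 ]
Row echelon form:
[ -3    1     5       0  |     -5 ]
[  0  8/3  -8/3      -4  |   44/3 ]
[  0    0    -5    11/2  |  -75/2 ]
[  0    0     0  -73/10  |   73/2 ]
Back-substitution:
v = (73/2) / (-73/10) = -5
u = (-75/2 - (11/2)*(-5)) / -5 = 2
t = (44/3 - (-8/3)*(2) - (-4)*(-5)) / (8/3) = 0
s = (-5 - (1)*(0) - (5)*(2)) / -3 = 5

(5, 0, 2, -5)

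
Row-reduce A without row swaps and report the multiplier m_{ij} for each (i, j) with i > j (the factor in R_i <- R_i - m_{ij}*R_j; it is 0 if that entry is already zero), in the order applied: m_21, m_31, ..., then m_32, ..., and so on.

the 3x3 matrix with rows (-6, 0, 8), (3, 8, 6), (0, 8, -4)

multipliers: -1/2, 0, 1

Forward elimination:
R2 <- R2 - (-1/2)*R1:  [  0   8  10 ]
R3: entry in column 1 is already 0 -> m_{31} = 0 (no row operation needed)
R3 <- R3 - (1)*R2:  [   0    0  -14 ]
Multipliers (in order of application): m_{21} = -1/2, m_{31} = 0, m_{32} = 1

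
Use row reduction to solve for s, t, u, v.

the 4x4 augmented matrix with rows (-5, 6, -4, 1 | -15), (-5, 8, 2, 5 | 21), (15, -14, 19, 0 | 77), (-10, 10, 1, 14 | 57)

(-4, -3, 5, 3)

Forward elimination on [A|b]:
R2 <- R2 - (1)*R1:  [  0   2   6   4  36 ]
R3 <- R3 - (-3)*R1:  [  0   4   7   3  32 ]
R4 <- R4 - (2)*R1:  [  0  -2   9  12  87 ]
R3 <- R3 - (2)*R2:  [   0    0   -5   -5  -40 ]
R4 <- R4 - (-1)*R2:  [   0    0   15   16  123 ]
R4 <- R4 - (-3)*R3:  [ 0  0  0  1  3 ]
Row echelon form:
[ -5  6  -4   1  |  -15 ]
[  0  2   6   4  |   36 ]
[  0  0  -5  -5  |  -40 ]
[  0  0   0   1  |    3 ]
Back-substitution:
v = (3) / 1 = 3
u = (-40 - (-5)*(3)) / -5 = 5
t = (36 - (6)*(5) - (4)*(3)) / 2 = -3
s = (-15 - (6)*(-3) - (-4)*(5) - (1)*(3)) / -5 = -4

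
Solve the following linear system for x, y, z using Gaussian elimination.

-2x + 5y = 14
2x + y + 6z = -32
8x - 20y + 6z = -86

(-2, 2, -5)

Forward elimination on [A|b]:
R2 <- R2 - (-1)*R1:  [   0    6    6  -18 ]
R3 <- R3 - (-4)*R1:  [   0    0    6  -30 ]
Row echelon form:
[ -2  5  0  |   14 ]
[  0  6  6  |  -18 ]
[  0  0  6  |  -30 ]
Back-substitution:
z = (-30) / 6 = -5
y = (-18 - (6)*(-5)) / 6 = 2
x = (14 - (5)*(2)) / -2 = -2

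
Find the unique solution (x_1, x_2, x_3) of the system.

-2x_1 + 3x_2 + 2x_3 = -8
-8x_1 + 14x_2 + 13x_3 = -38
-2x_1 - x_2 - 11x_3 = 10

Forward elimination on [A|b]:
R2 <- R2 - (4)*R1:  [  0   2   5  -6 ]
R3 <- R3 - (1)*R1:  [   0   -4  -13   18 ]
R3 <- R3 - (-2)*R2:  [  0   0  -3   6 ]
Row echelon form:
[ -2  3   2  |  -8 ]
[  0  2   5  |  -6 ]
[  0  0  -3  |   6 ]
Back-substitution:
x_3 = (6) / -3 = -2
x_2 = (-6 - (5)*(-2)) / 2 = 2
x_1 = (-8 - (3)*(2) - (2)*(-2)) / -2 = 5

(5, 2, -2)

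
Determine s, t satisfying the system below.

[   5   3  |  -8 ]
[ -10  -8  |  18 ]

(-1, -1)

Forward elimination on [A|b]:
R2 <- R2 - (-2)*R1:  [  0  -2   2 ]
Row echelon form:
[ 5   3  |  -8 ]
[ 0  -2  |   2 ]
Back-substitution:
t = (2) / -2 = -1
s = (-8 - (3)*(-1)) / 5 = -1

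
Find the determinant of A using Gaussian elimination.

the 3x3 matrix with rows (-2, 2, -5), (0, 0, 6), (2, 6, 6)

Forward elimination:
R3 <- R3 - (-1)*R1:  [ 0  8  1 ]
R2 <-> R3   (pivot in column 2 was zero)
[ -2  2  -5 ]
[  0  8   1 ]
[  0  0   6 ]
Upper-triangular form:
[ -2  2  -5 ]
[  0  8   1 ]
[  0  0   6 ]
det(A) = (-1)^1 * (-2) * (8) * (6) = 96  (1 row swap -> sign -1)

det(A) = 96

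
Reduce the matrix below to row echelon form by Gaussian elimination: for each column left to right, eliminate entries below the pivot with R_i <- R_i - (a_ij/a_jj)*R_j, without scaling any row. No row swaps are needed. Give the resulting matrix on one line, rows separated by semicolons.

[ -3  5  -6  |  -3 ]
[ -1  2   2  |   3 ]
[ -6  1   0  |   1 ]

REF = [-3 5 -6 -3; 0 1/3 4 4; 0 0 120 115]

Forward elimination:
R2 <- R2 - (1/3)*R1:  [   0  1/3    4    4 ]
R3 <- R3 - (2)*R1:  [  0  -9  12   7 ]
R3 <- R3 - (-27)*R2:  [   0    0  120  115 ]
Row echelon form:
[ -3    5   -6  |   -3 ]
[  0  1/3    4  |    4 ]
[  0    0  120  |  115 ]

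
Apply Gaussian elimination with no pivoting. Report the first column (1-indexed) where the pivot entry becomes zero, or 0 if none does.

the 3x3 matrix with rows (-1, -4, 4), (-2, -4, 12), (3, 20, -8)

first zero-pivot column = 0

Naive forward elimination:
R2 <- R2 - (2)*R1:  [ 0  4  4 ]
R3 <- R3 - (-3)*R1:  [ 0  8  4 ]
R3 <- R3 - (2)*R2:  [  0   0  -4 ]
All pivots nonzero; naive elimination completes without hitting a zero pivot.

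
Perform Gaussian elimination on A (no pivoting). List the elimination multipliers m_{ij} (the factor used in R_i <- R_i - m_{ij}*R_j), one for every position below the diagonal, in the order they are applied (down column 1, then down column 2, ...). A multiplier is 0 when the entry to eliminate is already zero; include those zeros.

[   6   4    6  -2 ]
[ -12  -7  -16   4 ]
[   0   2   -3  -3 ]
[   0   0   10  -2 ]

multipliers: -2, 0, 0, 2, 0, 2

Forward elimination:
R2 <- R2 - (-2)*R1:  [  0   1  -4   0 ]
R3: entry in column 1 is already 0 -> m_{31} = 0 (no row operation needed)
R4: entry in column 1 is already 0 -> m_{41} = 0 (no row operation needed)
R3 <- R3 - (2)*R2:  [  0   0   5  -3 ]
R4: entry in column 2 is already 0 -> m_{42} = 0 (no row operation needed)
R4 <- R4 - (2)*R3:  [ 0  0  0  4 ]
Multipliers (in order of application): m_{21} = -2, m_{31} = 0, m_{41} = 0, m_{32} = 2, m_{42} = 0, m_{43} = 2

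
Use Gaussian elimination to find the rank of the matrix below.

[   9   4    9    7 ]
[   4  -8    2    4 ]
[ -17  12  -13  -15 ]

Row reduction:
R2 <- R2 - (4/9)*R1:  [     0  -88/9     -2    8/9 ]
R3 <- R3 - (-17/9)*R1:  [     0  176/9      4  -16/9 ]
R3 <- R3 - (-2)*R2:  [ 0  0  0  0 ]
Row echelon form:
[ 9      4   9    7 ]
[ 0  -88/9  -2  8/9 ]
[ 0      0   0    0 ]
Nonzero rows / pivot columns: 2

rank(A) = 2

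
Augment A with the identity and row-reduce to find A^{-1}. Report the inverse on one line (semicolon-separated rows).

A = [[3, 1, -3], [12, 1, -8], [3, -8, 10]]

Gauss-Jordan on [A | I]:
R1 <- (1/3)*R1:  [   1  1/3   -1  |  1/3    0    0 ]
R2 <- R2 - (12)*R1:  [  0  -3   4  |  -4   1   0 ]
R3 <- R3 - (3)*R1:  [  0  -9  13  |  -1   0   1 ]
R2 <- (1/-3)*R2:  [    0     1  -4/3  |   4/3  -1/3     0 ]
R1 <- R1 - (1/3)*R2:  [    1     0  -5/9  |  -1/9   1/9     0 ]
R3 <- R3 - (-9)*R2:  [  0   0   1  |  11  -3   1 ]
R1 <- R1 - (-5/9)*R3:  [     1      0      0  |      6  -14/9    5/9 ]
R2 <- R2 - (-4/3)*R3:  [     0      1      0  |     16  -13/3    4/3 ]
Right block of [I | A^{-1}] is the inverse:
[  6  -14/9  5/9 ]
[ 16  -13/3  4/3 ]
[ 11     -3    1 ]

inverse = [6 -14/9 5/9; 16 -13/3 4/3; 11 -3 1]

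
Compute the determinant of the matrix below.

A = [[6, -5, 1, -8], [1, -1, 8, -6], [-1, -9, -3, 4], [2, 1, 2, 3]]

det(A) = 3221

Forward elimination:
R2 <- R2 - (1/6)*R1:  [     0   -1/6   47/6  -14/3 ]
R3 <- R3 - (-1/6)*R1:  [     0  -59/6  -17/6    8/3 ]
R4 <- R4 - (1/3)*R1:  [    0   8/3   5/3  17/3 ]
R3 <- R3 - (59)*R2:  [    0     0  -465   278 ]
R4 <- R4 - (-16)*R2:  [   0    0  127  -69 ]
R4 <- R4 - (-127/465)*R3:  [        0         0         0  3221/465 ]
Upper-triangular form:
[ 6    -5     1        -8 ]
[ 0  -1/6  47/6     -14/3 ]
[ 0     0  -465       278 ]
[ 0     0     0  3221/465 ]
det(A) = (-1)^0 * (6) * (-1/6) * (-465) * (3221/465) = 3221  (0 row swaps -> sign +1)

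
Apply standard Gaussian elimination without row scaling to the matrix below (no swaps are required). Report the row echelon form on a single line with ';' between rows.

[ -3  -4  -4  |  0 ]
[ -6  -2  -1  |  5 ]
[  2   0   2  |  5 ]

REF = [-3 -4 -4 0; 0 6 7 5; 0 0 22/9 65/9]

Forward elimination:
R2 <- R2 - (2)*R1:  [ 0  6  7  5 ]
R3 <- R3 - (-2/3)*R1:  [    0  -8/3  -2/3     5 ]
R3 <- R3 - (-4/9)*R2:  [    0     0  22/9  65/9 ]
Row echelon form:
[ -3  -4    -4  |     0 ]
[  0   6     7  |     5 ]
[  0   0  22/9  |  65/9 ]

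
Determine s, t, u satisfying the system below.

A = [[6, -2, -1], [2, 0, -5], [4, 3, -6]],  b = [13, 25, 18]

(0, -4, -5)

Forward elimination on [A|b]:
R2 <- R2 - (1/3)*R1:  [     0    2/3  -14/3   62/3 ]
R3 <- R3 - (2/3)*R1:  [     0   13/3  -16/3   28/3 ]
R3 <- R3 - (13/2)*R2:  [    0     0    25  -125 ]
Row echelon form:
[ 6   -2     -1  |    13 ]
[ 0  2/3  -14/3  |  62/3 ]
[ 0    0     25  |  -125 ]
Back-substitution:
u = (-125) / 25 = -5
t = (62/3 - (-14/3)*(-5)) / (2/3) = -4
s = (13 - (-2)*(-4) - (-1)*(-5)) / 6 = 0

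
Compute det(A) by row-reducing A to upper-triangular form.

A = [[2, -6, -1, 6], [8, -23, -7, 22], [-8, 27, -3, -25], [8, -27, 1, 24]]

det(A) = 16

Forward elimination:
R2 <- R2 - (4)*R1:  [  0   1  -3  -2 ]
R3 <- R3 - (-4)*R1:  [  0   3  -7  -1 ]
R4 <- R4 - (4)*R1:  [  0  -3   5   0 ]
R3 <- R3 - (3)*R2:  [ 0  0  2  5 ]
R4 <- R4 - (-3)*R2:  [  0   0  -4  -6 ]
R4 <- R4 - (-2)*R3:  [ 0  0  0  4 ]
Upper-triangular form:
[ 2  -6  -1   6 ]
[ 0   1  -3  -2 ]
[ 0   0   2   5 ]
[ 0   0   0   4 ]
det(A) = (-1)^0 * (2) * (1) * (2) * (4) = 16  (0 row swaps -> sign +1)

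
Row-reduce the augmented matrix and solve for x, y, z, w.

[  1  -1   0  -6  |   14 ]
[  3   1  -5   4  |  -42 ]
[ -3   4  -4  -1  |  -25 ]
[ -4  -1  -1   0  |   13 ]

(-3, -5, 4, -2)

Forward elimination on [A|b]:
R2 <- R2 - (3)*R1:  [   0    4   -5   22  -84 ]
R3 <- R3 - (-3)*R1:  [   0    1   -4  -19   17 ]
R4 <- R4 - (-4)*R1:  [   0   -5   -1  -24   69 ]
R3 <- R3 - (1/4)*R2:  [     0      0  -11/4  -49/2     38 ]
R4 <- R4 - (-5/4)*R2:  [     0      0  -29/4    7/2    -36 ]
R4 <- R4 - (29/11)*R3:  [        0         0         0    749/11  -1498/11 ]
Row echelon form:
[ 1  -1      0      -6  |        14 ]
[ 0   4     -5      22  |       -84 ]
[ 0   0  -11/4   -49/2  |        38 ]
[ 0   0      0  749/11  |  -1498/11 ]
Back-substitution:
w = (-1498/11) / (749/11) = -2
z = (38 - (-49/2)*(-2)) / (-11/4) = 4
y = (-84 - (-5)*(4) - (22)*(-2)) / 4 = -5
x = (14 - (-1)*(-5) - (-6)*(-2)) / 1 = -3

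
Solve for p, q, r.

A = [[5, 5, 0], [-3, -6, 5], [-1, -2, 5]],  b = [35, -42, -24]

Forward elimination on [A|b]:
R2 <- R2 - (-3/5)*R1:  [   0   -3    5  -21 ]
R3 <- R3 - (-1/5)*R1:  [   0   -1    5  -17 ]
R3 <- R3 - (1/3)*R2:  [    0     0  10/3   -10 ]
Row echelon form:
[ 5   5     0  |   35 ]
[ 0  -3     5  |  -21 ]
[ 0   0  10/3  |  -10 ]
Back-substitution:
r = (-10) / (10/3) = -3
q = (-21 - (5)*(-3)) / -3 = 2
p = (35 - (5)*(2)) / 5 = 5

(5, 2, -3)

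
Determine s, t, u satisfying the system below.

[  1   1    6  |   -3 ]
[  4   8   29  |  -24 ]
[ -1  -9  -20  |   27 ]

(0, -3, 0)

Forward elimination on [A|b]:
R2 <- R2 - (4)*R1:  [   0    4    5  -12 ]
R3 <- R3 - (-1)*R1:  [   0   -8  -14   24 ]
R3 <- R3 - (-2)*R2:  [  0   0  -4   0 ]
Row echelon form:
[ 1  1   6  |   -3 ]
[ 0  4   5  |  -12 ]
[ 0  0  -4  |    0 ]
Back-substitution:
u = (0) / -4 = 0
t = (-12 - (5)*(0)) / 4 = -3
s = (-3 - (1)*(-3) - (6)*(0)) / 1 = 0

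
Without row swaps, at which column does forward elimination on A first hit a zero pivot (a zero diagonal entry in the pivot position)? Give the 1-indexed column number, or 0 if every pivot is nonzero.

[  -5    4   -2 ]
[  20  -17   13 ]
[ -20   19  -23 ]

first zero-pivot column = 3

Naive forward elimination:
R2 <- R2 - (-4)*R1:  [  0  -1   5 ]
R3 <- R3 - (4)*R1:  [   0    3  -15 ]
R3 <- R3 - (-3)*R2:  [ 0  0  0 ]
Matrix at this point:
[ -5   4  -2 ]
[  0  -1   5 ]
[  0   0   0 ]
Pivot entry (3,3) in the last row is zero and there are no rows below to swap with -> zero pivot in column 3 (A is singular).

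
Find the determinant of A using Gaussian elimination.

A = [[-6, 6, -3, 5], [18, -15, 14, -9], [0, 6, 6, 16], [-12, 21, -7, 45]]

det(A) = 72

Forward elimination:
R2 <- R2 - (-3)*R1:  [ 0  3  5  6 ]
R4 <- R4 - (2)*R1:  [  0   9  -1  35 ]
R3 <- R3 - (2)*R2:  [  0   0  -4   4 ]
R4 <- R4 - (3)*R2:  [   0    0  -16   17 ]
R4 <- R4 - (4)*R3:  [ 0  0  0  1 ]
Upper-triangular form:
[ -6  6  -3  5 ]
[  0  3   5  6 ]
[  0  0  -4  4 ]
[  0  0   0  1 ]
det(A) = (-1)^0 * (-6) * (3) * (-4) * (1) = 72  (0 row swaps -> sign +1)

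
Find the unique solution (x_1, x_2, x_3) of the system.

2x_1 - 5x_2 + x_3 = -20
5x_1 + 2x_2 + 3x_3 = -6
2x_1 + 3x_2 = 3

(-3, 3, 1)

Forward elimination on [A|b]:
R2 <- R2 - (5/2)*R1:  [    0  29/2   1/2    44 ]
R3 <- R3 - (1)*R1:  [  0   8  -1  23 ]
R3 <- R3 - (16/29)*R2:  [      0       0  -37/29  -37/29 ]
Row echelon form:
[ 2    -5       1  |     -20 ]
[ 0  29/2     1/2  |      44 ]
[ 0     0  -37/29  |  -37/29 ]
Back-substitution:
x_3 = (-37/29) / (-37/29) = 1
x_2 = (44 - (1/2)*(1)) / (29/2) = 3
x_1 = (-20 - (-5)*(3) - (1)*(1)) / 2 = -3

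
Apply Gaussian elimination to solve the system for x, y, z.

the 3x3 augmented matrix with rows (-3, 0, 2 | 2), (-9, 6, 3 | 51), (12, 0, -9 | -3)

Forward elimination on [A|b]:
R2 <- R2 - (3)*R1:  [  0   6  -3  45 ]
R3 <- R3 - (-4)*R1:  [  0   0  -1   5 ]
Row echelon form:
[ -3  0   2  |   2 ]
[  0  6  -3  |  45 ]
[  0  0  -1  |   5 ]
Back-substitution:
z = (5) / -1 = -5
y = (45 - (-3)*(-5)) / 6 = 5
x = (2 - (2)*(-5)) / -3 = -4

(-4, 5, -5)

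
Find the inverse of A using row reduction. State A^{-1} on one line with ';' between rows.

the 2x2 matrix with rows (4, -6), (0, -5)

Gauss-Jordan on [A | I]:
R1 <- (1/4)*R1:  [    1  -3/2  |   1/4     0 ]
R2 <- (1/-5)*R2:  [    0     1  |     0  -1/5 ]
R1 <- R1 - (-3/2)*R2:  [     1      0  |    1/4  -3/10 ]
Right block of [I | A^{-1}] is the inverse:
[ 1/4  -3/10 ]
[   0   -1/5 ]

inverse = [1/4 -3/10; 0 -1/5]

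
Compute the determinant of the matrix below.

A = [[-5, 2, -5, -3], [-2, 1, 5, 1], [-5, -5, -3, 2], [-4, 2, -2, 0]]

det(A) = -490

Forward elimination:
R2 <- R2 - (2/5)*R1:  [    0   1/5     7  11/5 ]
R3 <- R3 - (1)*R1:  [  0  -7   2   5 ]
R4 <- R4 - (4/5)*R1:  [    0   2/5     2  12/5 ]
R3 <- R3 - (-35)*R2:  [   0    0  247   82 ]
R4 <- R4 - (2)*R2:  [   0    0  -12   -2 ]
R4 <- R4 - (-12/247)*R3:  [       0        0        0  490/247 ]
Upper-triangular form:
[ -5    2   -5       -3 ]
[  0  1/5    7     11/5 ]
[  0    0  247       82 ]
[  0    0    0  490/247 ]
det(A) = (-1)^0 * (-5) * (1/5) * (247) * (490/247) = -490  (0 row swaps -> sign +1)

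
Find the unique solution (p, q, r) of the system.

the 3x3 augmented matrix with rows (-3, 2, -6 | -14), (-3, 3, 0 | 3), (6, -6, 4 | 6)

(-2, -1, 3)

Forward elimination on [A|b]:
R2 <- R2 - (1)*R1:  [  0   1   6  17 ]
R3 <- R3 - (-2)*R1:  [   0   -2   -8  -22 ]
R3 <- R3 - (-2)*R2:  [  0   0   4  12 ]
Row echelon form:
[ -3  2  -6  |  -14 ]
[  0  1   6  |   17 ]
[  0  0   4  |   12 ]
Back-substitution:
r = (12) / 4 = 3
q = (17 - (6)*(3)) / 1 = -1
p = (-14 - (2)*(-1) - (-6)*(3)) / -3 = -2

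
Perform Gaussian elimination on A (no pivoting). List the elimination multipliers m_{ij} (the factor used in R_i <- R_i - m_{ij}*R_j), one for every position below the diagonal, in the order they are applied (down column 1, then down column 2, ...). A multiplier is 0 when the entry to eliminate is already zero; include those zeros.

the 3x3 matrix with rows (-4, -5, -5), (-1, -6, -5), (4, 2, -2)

Forward elimination:
R2 <- R2 - (1/4)*R1:  [     0  -19/4  -15/4 ]
R3 <- R3 - (-1)*R1:  [  0  -3  -7 ]
R3 <- R3 - (12/19)*R2:  [      0       0  -88/19 ]
Multipliers (in order of application): m_{21} = 1/4, m_{31} = -1, m_{32} = 12/19

multipliers: 1/4, -1, 12/19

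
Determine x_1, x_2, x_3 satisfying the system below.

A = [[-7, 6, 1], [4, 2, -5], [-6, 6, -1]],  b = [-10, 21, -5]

Forward elimination on [A|b]:
R2 <- R2 - (-4/7)*R1:  [     0   38/7  -31/7  107/7 ]
R3 <- R3 - (6/7)*R1:  [     0    6/7  -13/7   25/7 ]
R3 <- R3 - (3/19)*R2:  [      0       0  -22/19   22/19 ]
Row echelon form:
[ -7     6       1  |    -10 ]
[  0  38/7   -31/7  |  107/7 ]
[  0     0  -22/19  |  22/19 ]
Back-substitution:
x_3 = (22/19) / (-22/19) = -1
x_2 = (107/7 - (-31/7)*(-1)) / (38/7) = 2
x_1 = (-10 - (6)*(2) - (1)*(-1)) / -7 = 3

(3, 2, -1)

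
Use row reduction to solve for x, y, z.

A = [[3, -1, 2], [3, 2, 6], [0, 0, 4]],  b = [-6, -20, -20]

(2, 2, -5)

Forward elimination on [A|b]:
R2 <- R2 - (1)*R1:  [   0    3    4  -14 ]
Row echelon form:
[ 3  -1  2  |   -6 ]
[ 0   3  4  |  -14 ]
[ 0   0  4  |  -20 ]
Back-substitution:
z = (-20) / 4 = -5
y = (-14 - (4)*(-5)) / 3 = 2
x = (-6 - (-1)*(2) - (2)*(-5)) / 3 = 2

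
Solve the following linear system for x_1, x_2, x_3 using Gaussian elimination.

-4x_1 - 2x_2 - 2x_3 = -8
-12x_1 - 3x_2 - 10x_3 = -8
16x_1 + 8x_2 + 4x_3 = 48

Forward elimination on [A|b]:
R2 <- R2 - (3)*R1:  [  0   3  -4  16 ]
R3 <- R3 - (-4)*R1:  [  0   0  -4  16 ]
Row echelon form:
[ -4  -2  -2  |  -8 ]
[  0   3  -4  |  16 ]
[  0   0  -4  |  16 ]
Back-substitution:
x_3 = (16) / -4 = -4
x_2 = (16 - (-4)*(-4)) / 3 = 0
x_1 = (-8 - (-2)*(0) - (-2)*(-4)) / -4 = 4

(4, 0, -4)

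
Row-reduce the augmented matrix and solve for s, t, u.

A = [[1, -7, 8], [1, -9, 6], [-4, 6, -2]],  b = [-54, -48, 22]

(0, 2, -5)

Forward elimination on [A|b]:
R2 <- R2 - (1)*R1:  [  0  -2  -2   6 ]
R3 <- R3 - (-4)*R1:  [    0   -22    30  -194 ]
R3 <- R3 - (11)*R2:  [    0     0    52  -260 ]
Row echelon form:
[ 1  -7   8  |   -54 ]
[ 0  -2  -2  |     6 ]
[ 0   0  52  |  -260 ]
Back-substitution:
u = (-260) / 52 = -5
t = (6 - (-2)*(-5)) / -2 = 2
s = (-54 - (-7)*(2) - (8)*(-5)) / 1 = 0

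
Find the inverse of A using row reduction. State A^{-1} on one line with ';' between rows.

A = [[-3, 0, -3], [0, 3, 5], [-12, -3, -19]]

inverse = [-7/3 1/2 1/2; -10/3 7/6 5/6; 2 -1/2 -1/2]

Gauss-Jordan on [A | I]:
R1 <- (1/-3)*R1:  [    1     0     1  |  -1/3     0     0 ]
R3 <- R3 - (-12)*R1:  [  0  -3  -7  |  -4   0   1 ]
R2 <- (1/3)*R2:  [   0    1  5/3  |    0  1/3    0 ]
R3 <- R3 - (-3)*R2:  [  0   0  -2  |  -4   1   1 ]
R3 <- (1/-2)*R3:  [    0     0     1  |     2  -1/2  -1/2 ]
R1 <- R1 - (1)*R3:  [    1     0     0  |  -7/3   1/2   1/2 ]
R2 <- R2 - (5/3)*R3:  [     0      1      0  |  -10/3    7/6    5/6 ]
Right block of [I | A^{-1}] is the inverse:
[  -7/3   1/2   1/2 ]
[ -10/3   7/6   5/6 ]
[     2  -1/2  -1/2 ]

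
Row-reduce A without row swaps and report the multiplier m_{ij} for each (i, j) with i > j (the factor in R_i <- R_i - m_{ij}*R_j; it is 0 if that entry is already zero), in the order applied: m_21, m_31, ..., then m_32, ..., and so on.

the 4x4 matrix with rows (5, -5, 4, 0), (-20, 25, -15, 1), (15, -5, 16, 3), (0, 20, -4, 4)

multipliers: -4, 3, 0, 2, 4, -4

Forward elimination:
R2 <- R2 - (-4)*R1:  [ 0  5  1  1 ]
R3 <- R3 - (3)*R1:  [  0  10   4   3 ]
R4: entry in column 1 is already 0 -> m_{41} = 0 (no row operation needed)
R3 <- R3 - (2)*R2:  [ 0  0  2  1 ]
R4 <- R4 - (4)*R2:  [  0   0  -8   0 ]
R4 <- R4 - (-4)*R3:  [ 0  0  0  4 ]
Multipliers (in order of application): m_{21} = -4, m_{31} = 3, m_{41} = 0, m_{32} = 2, m_{42} = 4, m_{43} = -4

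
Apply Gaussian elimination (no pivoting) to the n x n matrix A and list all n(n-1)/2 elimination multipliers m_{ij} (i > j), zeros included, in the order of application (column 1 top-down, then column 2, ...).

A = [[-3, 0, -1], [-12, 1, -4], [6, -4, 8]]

Forward elimination:
R2 <- R2 - (4)*R1:  [ 0  1  0 ]
R3 <- R3 - (-2)*R1:  [  0  -4   6 ]
R3 <- R3 - (-4)*R2:  [ 0  0  6 ]
Multipliers (in order of application): m_{21} = 4, m_{31} = -2, m_{32} = -4

multipliers: 4, -2, -4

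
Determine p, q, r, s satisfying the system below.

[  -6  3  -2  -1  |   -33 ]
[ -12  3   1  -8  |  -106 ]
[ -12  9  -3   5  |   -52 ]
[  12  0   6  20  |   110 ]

Forward elimination on [A|b]:
R2 <- R2 - (2)*R1:  [   0   -3    5   -6  -40 ]
R3 <- R3 - (2)*R1:  [  0   3   1   7  14 ]
R4 <- R4 - (-2)*R1:  [  0   6   2  18  44 ]
R3 <- R3 - (-1)*R2:  [   0    0    6    1  -26 ]
R4 <- R4 - (-2)*R2:  [   0    0   12    6  -36 ]
R4 <- R4 - (2)*R3:  [  0   0   0   4  16 ]
Row echelon form:
[ -6   3  -2  -1  |  -33 ]
[  0  -3   5  -6  |  -40 ]
[  0   0   6   1  |  -26 ]
[  0   0   0   4  |   16 ]
Back-substitution:
s = (16) / 4 = 4
r = (-26 - (1)*(4)) / 6 = -5
q = (-40 - (5)*(-5) - (-6)*(4)) / -3 = -3
p = (-33 - (3)*(-3) - (-2)*(-5) - (-1)*(4)) / -6 = 5

(5, -3, -5, 4)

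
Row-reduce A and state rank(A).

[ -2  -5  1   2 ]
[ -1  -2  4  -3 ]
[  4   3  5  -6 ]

Row reduction:
R2 <- R2 - (1/2)*R1:  [   0  1/2  7/2   -4 ]
R3 <- R3 - (-2)*R1:  [  0  -7   7  -2 ]
R3 <- R3 - (-14)*R2:  [   0    0   56  -58 ]
Row echelon form:
[ -2   -5    1    2 ]
[  0  1/2  7/2   -4 ]
[  0    0   56  -58 ]
Nonzero rows / pivot columns: 3

rank(A) = 3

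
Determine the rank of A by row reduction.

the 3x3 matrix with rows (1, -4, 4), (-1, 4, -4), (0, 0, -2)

rank(A) = 2

Row reduction:
R2 <- R2 - (-1)*R1:  [ 0  0  0 ]
R2 <-> R3   (pivot in column 3 was zero)
[ 1  -4   4 ]
[ 0   0  -2 ]
[ 0   0   0 ]
Row echelon form:
[ 1  -4   4 ]
[ 0   0  -2 ]
[ 0   0   0 ]
Nonzero rows / pivot columns: 2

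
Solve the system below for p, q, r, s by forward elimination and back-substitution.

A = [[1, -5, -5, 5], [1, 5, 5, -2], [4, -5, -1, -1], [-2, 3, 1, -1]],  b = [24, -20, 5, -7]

Forward elimination on [A|b]:
R2 <- R2 - (1)*R1:  [   0   10   10   -7  -44 ]
R3 <- R3 - (4)*R1:  [   0   15   19  -21  -91 ]
R4 <- R4 - (-2)*R1:  [  0  -7  -9   9  41 ]
R3 <- R3 - (3/2)*R2:  [     0      0      4  -21/2    -25 ]
R4 <- R4 - (-7/10)*R2:  [     0      0     -2  41/10   51/5 ]
R4 <- R4 - (-1/2)*R3:  [      0       0       0  -23/20  -23/10 ]
Row echelon form:
[ 1  -5  -5       5  |      24 ]
[ 0  10  10      -7  |     -44 ]
[ 0   0   4   -21/2  |     -25 ]
[ 0   0   0  -23/20  |  -23/10 ]
Back-substitution:
s = (-23/10) / (-23/20) = 2
r = (-25 - (-21/2)*(2)) / 4 = -1
q = (-44 - (10)*(-1) - (-7)*(2)) / 10 = -2
p = (24 - (-5)*(-2) - (-5)*(-1) - (5)*(2)) / 1 = -1

(-1, -2, -1, 2)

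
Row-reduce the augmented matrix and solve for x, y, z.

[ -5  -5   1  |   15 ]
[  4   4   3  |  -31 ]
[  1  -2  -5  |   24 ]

Forward elimination on [A|b]:
R2 <- R2 - (-4/5)*R1:  [    0     0  19/5   -19 ]
R3 <- R3 - (-1/5)*R1:  [     0     -3  -24/5     27 ]
R2 <-> R3   (pivot in column 2 was zero)
[ -5  -5      1   15 ]
[  0  -3  -24/5   27 ]
[  0   0   19/5  -19 ]
Row echelon form:
[ -5  -5      1  |   15 ]
[  0  -3  -24/5  |   27 ]
[  0   0   19/5  |  -19 ]
Back-substitution:
z = (-19) / (19/5) = -5
y = (27 - (-24/5)*(-5)) / -3 = -1
x = (15 - (-5)*(-1) - (1)*(-5)) / -5 = -3

(-3, -1, -5)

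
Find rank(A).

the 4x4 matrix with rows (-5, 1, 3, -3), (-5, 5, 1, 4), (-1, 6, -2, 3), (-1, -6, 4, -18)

Row reduction:
R2 <- R2 - (1)*R1:  [  0   4  -2   7 ]
R3 <- R3 - (1/5)*R1:  [     0   29/5  -13/5   18/5 ]
R4 <- R4 - (1/5)*R1:  [     0  -31/5   17/5  -87/5 ]
R3 <- R3 - (29/20)*R2:  [       0        0     3/10  -131/20 ]
R4 <- R4 - (-31/20)*R2:  [       0        0     3/10  -131/20 ]
R4 <- R4 - (1)*R3:  [ 0  0  0  0 ]
Row echelon form:
[ -5  1     3       -3 ]
[  0  4    -2        7 ]
[  0  0  3/10  -131/20 ]
[  0  0     0        0 ]
Nonzero rows / pivot columns: 3

rank(A) = 3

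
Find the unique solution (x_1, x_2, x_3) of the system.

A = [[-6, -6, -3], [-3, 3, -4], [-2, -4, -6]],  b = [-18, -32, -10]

Forward elimination on [A|b]:
R2 <- R2 - (1/2)*R1:  [    0     6  -5/2   -23 ]
R3 <- R3 - (1/3)*R1:  [  0  -2  -5  -4 ]
R3 <- R3 - (-1/3)*R2:  [     0      0  -35/6  -35/3 ]
Row echelon form:
[ -6  -6     -3  |    -18 ]
[  0   6   -5/2  |    -23 ]
[  0   0  -35/6  |  -35/3 ]
Back-substitution:
x_3 = (-35/3) / (-35/6) = 2
x_2 = (-23 - (-5/2)*(2)) / 6 = -3
x_1 = (-18 - (-6)*(-3) - (-3)*(2)) / -6 = 5

(5, -3, 2)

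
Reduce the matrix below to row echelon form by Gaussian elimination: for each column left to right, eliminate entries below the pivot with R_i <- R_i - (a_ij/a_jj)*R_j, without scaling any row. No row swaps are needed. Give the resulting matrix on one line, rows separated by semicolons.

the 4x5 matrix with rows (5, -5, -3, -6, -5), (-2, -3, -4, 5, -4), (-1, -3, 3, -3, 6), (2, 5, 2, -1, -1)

Forward elimination:
R2 <- R2 - (-2/5)*R1:  [     0     -5  -26/5   13/5     -6 ]
R3 <- R3 - (-1/5)*R1:  [     0     -4   12/5  -21/5      5 ]
R4 <- R4 - (2/5)*R1:  [    0     7  16/5   7/5     1 ]
R3 <- R3 - (4/5)*R2:  [       0        0   164/25  -157/25     49/5 ]
R4 <- R4 - (-7/5)*R2:  [       0        0  -102/25   126/25    -37/5 ]
R4 <- R4 - (-51/82)*R3:  [       0        0        0    93/82  -107/82 ]
Row echelon form:
[ 5  -5      -3       -6       -5 ]
[ 0  -5   -26/5     13/5       -6 ]
[ 0   0  164/25  -157/25     49/5 ]
[ 0   0       0    93/82  -107/82 ]

REF = [5 -5 -3 -6 -5; 0 -5 -26/5 13/5 -6; 0 0 164/25 -157/25 49/5; 0 0 0 93/82 -107/82]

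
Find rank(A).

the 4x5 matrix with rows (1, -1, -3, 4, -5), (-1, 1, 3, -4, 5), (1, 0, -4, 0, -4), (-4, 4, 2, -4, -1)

Row reduction:
R2 <- R2 - (-1)*R1:  [ 0  0  0  0  0 ]
R3 <- R3 - (1)*R1:  [  0   1  -1  -4   1 ]
R4 <- R4 - (-4)*R1:  [   0    0  -10   12  -21 ]
R2 <-> R3   (pivot in column 2 was zero)
[ 1  -1   -3   4   -5 ]
[ 0   1   -1  -4    1 ]
[ 0   0    0   0    0 ]
[ 0   0  -10  12  -21 ]
R3 <-> R4   (pivot in column 3 was zero)
[ 1  -1   -3   4   -5 ]
[ 0   1   -1  -4    1 ]
[ 0   0  -10  12  -21 ]
[ 0   0    0   0    0 ]
Row echelon form:
[ 1  -1   -3   4   -5 ]
[ 0   1   -1  -4    1 ]
[ 0   0  -10  12  -21 ]
[ 0   0    0   0    0 ]
Nonzero rows / pivot columns: 3

rank(A) = 3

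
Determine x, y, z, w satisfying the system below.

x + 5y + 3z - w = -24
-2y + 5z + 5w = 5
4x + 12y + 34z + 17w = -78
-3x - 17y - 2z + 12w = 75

Forward elimination on [A|b]:
R3 <- R3 - (4)*R1:  [  0  -8  22  21  18 ]
R4 <- R4 - (-3)*R1:  [  0  -2   7   9   3 ]
R3 <- R3 - (4)*R2:  [  0   0   2   1  -2 ]
R4 <- R4 - (1)*R2:  [  0   0   2   4  -2 ]
R4 <- R4 - (1)*R3:  [ 0  0  0  3  0 ]
Row echelon form:
[ 1   5  3  -1  |  -24 ]
[ 0  -2  5   5  |    5 ]
[ 0   0  2   1  |   -2 ]
[ 0   0  0   3  |    0 ]
Back-substitution:
w = (0) / 3 = 0
z = (-2 - (1)*(0)) / 2 = -1
y = (5 - (5)*(-1) - (5)*(0)) / -2 = -5
x = (-24 - (5)*(-5) - (3)*(-1) - (-1)*(0)) / 1 = 4

(4, -5, -1, 0)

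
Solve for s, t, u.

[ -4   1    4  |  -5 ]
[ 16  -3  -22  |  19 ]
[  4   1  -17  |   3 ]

(1, -1, 0)

Forward elimination on [A|b]:
R2 <- R2 - (-4)*R1:  [  0   1  -6  -1 ]
R3 <- R3 - (-1)*R1:  [   0    2  -13   -2 ]
R3 <- R3 - (2)*R2:  [  0   0  -1   0 ]
Row echelon form:
[ -4  1   4  |  -5 ]
[  0  1  -6  |  -1 ]
[  0  0  -1  |   0 ]
Back-substitution:
u = (0) / -1 = 0
t = (-1 - (-6)*(0)) / 1 = -1
s = (-5 - (1)*(-1) - (4)*(0)) / -4 = 1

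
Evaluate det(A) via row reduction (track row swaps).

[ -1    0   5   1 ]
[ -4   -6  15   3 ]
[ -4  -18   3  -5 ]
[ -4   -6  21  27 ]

Forward elimination:
R2 <- R2 - (4)*R1:  [  0  -6  -5  -1 ]
R3 <- R3 - (4)*R1:  [   0  -18  -17   -9 ]
R4 <- R4 - (4)*R1:  [  0  -6   1  23 ]
R3 <- R3 - (3)*R2:  [  0   0  -2  -6 ]
R4 <- R4 - (1)*R2:  [  0   0   6  24 ]
R4 <- R4 - (-3)*R3:  [ 0  0  0  6 ]
Upper-triangular form:
[ -1   0   5   1 ]
[  0  -6  -5  -1 ]
[  0   0  -2  -6 ]
[  0   0   0   6 ]
det(A) = (-1)^0 * (-1) * (-6) * (-2) * (6) = -72  (0 row swaps -> sign +1)

det(A) = -72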